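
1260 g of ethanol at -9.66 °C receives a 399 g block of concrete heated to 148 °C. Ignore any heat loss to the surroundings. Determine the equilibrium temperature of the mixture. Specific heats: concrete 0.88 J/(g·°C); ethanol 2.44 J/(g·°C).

Heat lost by the concrete equals heat gained by the ethanol:
399*0.88*(148 − T) = 1260*2.44*(T − (-9.66))
351.12(148 − T) = 3074.4(T − (-9.66))
3425.5 T = 22267  ⇒  T ≈ 6.50 °C

T_f ≈ 6.5 °C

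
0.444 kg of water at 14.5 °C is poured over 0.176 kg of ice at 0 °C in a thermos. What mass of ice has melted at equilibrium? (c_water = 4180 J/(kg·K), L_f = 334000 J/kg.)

m_melted ≈ 0.0806 kg

Heat available from the water dropping to 0 °C: 0.444×4180×14.5 = 26911 J.
Fully melting the ice requires m_ice L_f = 0.176×334000 = 58784 J.
26911 J < 58784 J, so only part of the ice melts and the system sits at 0 °C.
m_melt = 26911 / L_f = 0.08057 kg.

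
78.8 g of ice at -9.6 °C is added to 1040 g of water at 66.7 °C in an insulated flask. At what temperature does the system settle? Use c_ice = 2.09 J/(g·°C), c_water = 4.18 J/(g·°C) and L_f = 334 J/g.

T_f ≈ 56.0 °C

Energy conservation, ΣQ = 0:
warm ice to 0 °C: 78.8×2.09×(0 − (-9.6)) = 1581; fusion: m_ice L_f = 78.8×334 = 26319; warm the meltwater: 329.38 T; water cools: 1040×4.18×(T − 66.7) = 4347.2(T − 66.7)
4676.6 T = 289958 − 27900 = 262058
T ≈ 56.04 °C (positive, so assuming full melt was valid).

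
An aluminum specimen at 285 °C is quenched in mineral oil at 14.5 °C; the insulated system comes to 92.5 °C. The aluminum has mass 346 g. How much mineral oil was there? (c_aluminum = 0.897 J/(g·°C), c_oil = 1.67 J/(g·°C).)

m ≈ 459 g

Taking heat into each body as positive, Σ m c ΔT = 0:
346×0.897×(92.5 − 285) + m×1.67×(92.5 − 14.5) = 0
130.26 m = 59745
m = 59745/130.26 ≈ 458.7 g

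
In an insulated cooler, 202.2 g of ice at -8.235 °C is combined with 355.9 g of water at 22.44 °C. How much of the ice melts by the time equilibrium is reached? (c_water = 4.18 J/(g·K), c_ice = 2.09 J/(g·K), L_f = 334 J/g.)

Cooling the water to 0 °C releases 355.9×4.18×22.44 = 33383 J.
Warming the ice to 0 °C takes 202.2×2.09×8.235 = 3480.1 J, leaving 29903 J for melting.
Melting all 202.2 g of ice would need 202.2×334 = 67535 J.
29903 J < 67535 J, so only part of the ice melts and the system sits at 0 °C.
m_melt = 29903 / L_f = 89.53 g.

m_melted ≈ 89.5 g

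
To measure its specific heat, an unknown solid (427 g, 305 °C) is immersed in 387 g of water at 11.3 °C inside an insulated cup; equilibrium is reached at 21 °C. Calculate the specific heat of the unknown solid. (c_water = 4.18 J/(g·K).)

Heat lost by the unknown solid = heat gained by the water:
427×c×(305 − 21) = 387×4.18×(21 − 11.3)
121268 c = 15691  ⇒  c ≈ 0.1294 J/(g·K)

c ≈ 0.129 J/(g·K)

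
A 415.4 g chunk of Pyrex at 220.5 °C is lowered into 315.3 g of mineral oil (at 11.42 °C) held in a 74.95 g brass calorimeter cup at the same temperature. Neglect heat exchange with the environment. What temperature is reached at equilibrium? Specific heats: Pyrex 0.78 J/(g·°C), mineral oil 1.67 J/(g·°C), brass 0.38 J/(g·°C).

Let T be the final temperature. ΣQ_i = 0:
415.4·0.78·(T − 220.5) + 315.3·1.67·(T − 11.42) + 74.95·0.38·(T − 11.42) = 0
324.01(T − 220.5) + 526.55(T − 11.42) + 28.48(T − 11.42) = 0
879.04 T = 77783
T = 77783 / 879.04 = 88.5 °C

T_f ≈ 88.5 °C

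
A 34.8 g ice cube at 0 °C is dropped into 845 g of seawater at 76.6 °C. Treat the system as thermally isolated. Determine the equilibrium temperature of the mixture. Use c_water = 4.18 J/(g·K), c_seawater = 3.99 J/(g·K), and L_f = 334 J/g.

Let T be the final temperature. ΣQ_i = 0:
latent heat to melt: 34.8×334 = 11623; warm the meltwater: 145.46 T; seawater: 3371.6(T − 76.6)
3517 T = 258261 − 11623 = 246638
T ≈ 70.13 °C (positive, so assuming full melt was valid).

T_f ≈ 70.1 °C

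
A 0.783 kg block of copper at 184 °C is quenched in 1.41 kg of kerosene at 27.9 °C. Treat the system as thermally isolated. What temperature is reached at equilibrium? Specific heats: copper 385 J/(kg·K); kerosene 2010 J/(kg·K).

Net heat exchanged in the isolated system is zero:
0.783*385*(T − 184) + 1.41*2010*(T − 27.9) = 0
301.45(T − 184) + 2834.1(T − 27.9) = 0
3135.6 T = 134539
T ≈ 42.91 °C

T_f ≈ 42.9 °C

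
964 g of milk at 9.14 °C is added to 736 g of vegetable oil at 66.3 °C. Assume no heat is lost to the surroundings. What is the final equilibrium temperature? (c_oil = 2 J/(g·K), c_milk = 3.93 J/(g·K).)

Taking heat into each body as positive, Σ m c ΔT = 0:
736×2×(T − 66.3) + 964×3.93×(T − 9.14) = 0
1472(T − 66.3) + 3788.5(T − 9.14) = 0
5260.5 T = 132221
T ≈ 25.13 °C

T_f ≈ 25.1 °C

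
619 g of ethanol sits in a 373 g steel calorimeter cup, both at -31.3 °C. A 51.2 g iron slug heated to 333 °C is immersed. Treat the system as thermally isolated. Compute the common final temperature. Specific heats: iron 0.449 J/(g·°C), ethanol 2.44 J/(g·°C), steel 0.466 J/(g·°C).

T_f ≈ -26.4 °C

Net heat exchanged in the isolated system is zero:
51.2*0.449*(T − 333) + 619*2.44*(T − (-31.3)) + 373*0.466*(T − (-31.3)) = 0
22.99(T − 333) + 1510.4(T − (-31.3)) + 173.82(T − (-31.3)) = 0
1707.2 T = -45060
T = -45060/1707.2 ≈ -26.39 °C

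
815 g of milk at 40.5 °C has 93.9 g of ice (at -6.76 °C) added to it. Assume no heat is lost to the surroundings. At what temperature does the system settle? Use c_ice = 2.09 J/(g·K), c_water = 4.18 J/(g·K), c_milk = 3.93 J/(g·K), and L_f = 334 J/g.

T_f ≈ 27.0 °C

Energy conservation, ΣQ = 0:
warm ice to 0 °C: 93.9×2.09×(0 − (-6.76)) = 1326.7
  latent heat to melt: 93.9×334 = 31363
  warm the meltwater: 392.5 T
  milk: 3203(T − 40.5)
3595.5 T = 129719 − 32689 = 97030
T ≈ 26.99 °C (positive, so assuming full melt was valid).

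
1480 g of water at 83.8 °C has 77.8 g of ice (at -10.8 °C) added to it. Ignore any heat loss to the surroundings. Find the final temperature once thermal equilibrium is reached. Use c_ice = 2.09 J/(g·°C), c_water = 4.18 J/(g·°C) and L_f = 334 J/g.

T_f ≈ 75.4 °C

Taking heat into each body as positive, Σ m c ΔT = 0:
ice -10.8→0 °C: 77.8×2.09×10.8 = 1756.1; fusion: m_ice L_f = 77.8×334 = 25985; warm the meltwater: 325.2 T; water cools: 1480×4.18×(T − 83.8) = 6186.4(T − 83.8)
6511.6 T = 518420 − 27741 = 490679
T ≈ 75.35 °C — above 0 °C, consistent with complete melting.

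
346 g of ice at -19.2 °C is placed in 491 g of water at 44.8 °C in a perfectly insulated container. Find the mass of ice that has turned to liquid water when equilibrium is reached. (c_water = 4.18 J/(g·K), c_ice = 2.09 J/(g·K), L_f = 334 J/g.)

Heat available from the water dropping to 0 °C: 491·4.18·44.8 = 91947 J.
Warming the ice to 0 °C takes 346·2.09·19.2 = 13884 J, leaving 78062 J for melting.
Fully melting the ice requires m_ice L_f = 346·334 = 115564 J.
That's not enough to melt it all — equilibrium is at 0 °C with ice remaining.
Mass melted = 78062/334 ≈ 233.7 g.

m_melted ≈ 234 g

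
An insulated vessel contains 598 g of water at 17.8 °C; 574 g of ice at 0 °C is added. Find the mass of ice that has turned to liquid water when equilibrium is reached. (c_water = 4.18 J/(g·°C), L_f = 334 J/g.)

m_melted ≈ 133 g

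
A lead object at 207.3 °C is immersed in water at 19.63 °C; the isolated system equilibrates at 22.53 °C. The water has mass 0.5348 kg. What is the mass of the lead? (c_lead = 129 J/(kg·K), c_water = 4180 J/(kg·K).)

Taking heat into each body as positive, Σ m c ΔT = 0:
m·129·(22.53 − 207.3) + 0.5348·4180·(22.53 − 19.63) = 0
-23835 m = -6482.8
m = -6482.8/-23835 ≈ 0.272 kg

m ≈ 0.272 kg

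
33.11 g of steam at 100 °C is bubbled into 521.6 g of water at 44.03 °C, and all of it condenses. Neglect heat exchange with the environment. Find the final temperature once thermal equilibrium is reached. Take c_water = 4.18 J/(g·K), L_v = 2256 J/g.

T_f ≈ 79.6 °C

Heat gained plus heat lost sum to zero:
latent heat released on condensation: 33.11×2256 = 74696; condensate cools 100→T: 33.11×4.18×(T − 100) = 138.4(T − 100); water warms: 521.6×4.18×(T − 44.03) = 2180.3(T − 44.03)
2318.7 T = 74696 + 13840 + 95998 = 184534
T ≈ 79.59 °C (< 100 °C, so full condensation is consistent).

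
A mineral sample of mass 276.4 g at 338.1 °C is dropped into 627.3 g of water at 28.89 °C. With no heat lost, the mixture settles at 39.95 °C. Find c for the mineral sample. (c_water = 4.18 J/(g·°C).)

Heat lost by the mineral sample = heat gained by the water:
276.4·c·(338.1 − 39.95) = 627.3·4.18·(39.95 − 28.89)
82409 c = 29001  ⇒  c ≈ 0.3519 J/(g·°C)

c ≈ 0.352 J/(g·°C)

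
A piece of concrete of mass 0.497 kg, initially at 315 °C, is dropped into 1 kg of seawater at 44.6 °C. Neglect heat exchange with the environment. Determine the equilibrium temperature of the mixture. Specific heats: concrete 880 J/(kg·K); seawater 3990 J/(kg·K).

T_f ≈ 71.3 °C

|Q_concrete| = |Q_seawater|:
0.497·880·(315 − T) = 1·3990·(T − 44.6)
437.36(315 − T) = 3990(T − 44.6)
4427.4 T = 315722  ⇒  T ≈ 71.31 °C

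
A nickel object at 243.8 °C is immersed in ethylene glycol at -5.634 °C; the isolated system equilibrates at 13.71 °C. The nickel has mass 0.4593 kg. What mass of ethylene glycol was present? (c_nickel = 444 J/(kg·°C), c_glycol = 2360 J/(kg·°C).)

|Q_nickel| = |Q_glycol|:
0.4593×444×(243.8 − 13.71) = m×2360×(13.71 − (-5.634))
45652 m = 46922  ⇒  m ≈ 1.028 kg

m ≈ 1.03 kg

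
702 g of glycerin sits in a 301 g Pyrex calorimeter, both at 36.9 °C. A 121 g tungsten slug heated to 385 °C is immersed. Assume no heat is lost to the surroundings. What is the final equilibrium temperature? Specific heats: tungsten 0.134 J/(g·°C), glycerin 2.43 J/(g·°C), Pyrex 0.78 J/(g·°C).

T_f ≈ 39.8 °C

Net heat exchanged in the isolated system is zero:
121*0.134*(T − 385) + 702*2.43*(T − 36.9) + 301*0.78*(T − 36.9) = 0
16.21(T − 385) + 1705.9(T − 36.9) + 234.78(T − 36.9) = 0
(16.21 + 1705.9 + 234.78) T = 16.21*385 + 1705.9*36.9 + 234.78*36.9
T ≈ 39.78 °C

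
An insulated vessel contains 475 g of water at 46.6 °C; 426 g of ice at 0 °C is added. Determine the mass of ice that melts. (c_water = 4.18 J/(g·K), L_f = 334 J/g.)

m_melted ≈ 277 g

Heat available from the water dropping to 0 °C: 475×4.18×46.6 = 92524 J.
To melt every bit of ice: 426×334 = 142284 J.
That's not enough to melt it all — equilibrium is at 0 °C with ice remaining.
m_melted×334 = 92524  ⇒  m_melted ≈ 277 g.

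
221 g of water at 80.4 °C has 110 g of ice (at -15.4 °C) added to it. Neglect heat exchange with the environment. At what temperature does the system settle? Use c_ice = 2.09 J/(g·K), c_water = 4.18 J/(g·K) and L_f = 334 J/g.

T_f ≈ 24.6 °C

Let T be the final temperature. ΣQ_i = 0:
warm ice to 0 °C: 110·2.09·(0 − (-15.4)) = 3540.5; melt ice: 110·334 = 36740; meltwater 0→T: 110·4.18·T = 459.8 T; water: 923.78(T − 80.4)
1383.6 T = 74272 − 40280 = 33991
T ≈ 24.57 °C (positive, so assuming full melt was valid).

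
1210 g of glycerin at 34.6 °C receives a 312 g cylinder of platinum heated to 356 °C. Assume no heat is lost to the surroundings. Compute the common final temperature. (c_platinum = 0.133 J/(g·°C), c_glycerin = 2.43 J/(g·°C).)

Heat lost by the platinum equals heat gained by the glycerin:
312·0.133·(356 − T) = 1210·2.43·(T − 34.6)
41.5(356 − T) = 2940.3(T − 34.6)
2981.8 T = 116507  ⇒  T ≈ 39.07 °C

T_f ≈ 39.1 °C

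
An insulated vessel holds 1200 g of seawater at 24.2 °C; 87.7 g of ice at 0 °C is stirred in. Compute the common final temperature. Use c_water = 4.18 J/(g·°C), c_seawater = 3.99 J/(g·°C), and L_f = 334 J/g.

T_f ≈ 16.8 °C

Energy conservation, ΣQ = 0:
fusion: m_ice L_f = 87.7·334 = 29292; warm the meltwater: 366.59 T; seawater cools: 1200·3.99·(T − 24.2) = 4788(T − 24.2)
5154.6 T = 115870 − 29292 = 86578
T ≈ 16.80 °C (positive, so assuming full melt was valid).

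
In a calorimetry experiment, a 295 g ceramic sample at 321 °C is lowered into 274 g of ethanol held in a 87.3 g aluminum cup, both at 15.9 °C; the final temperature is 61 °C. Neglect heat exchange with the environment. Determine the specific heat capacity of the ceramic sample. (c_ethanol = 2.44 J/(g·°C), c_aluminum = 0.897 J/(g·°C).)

Taking heat into each body as positive, Σ m c ΔT = 0:
295·c·(61 − 321) + 274·2.44·(61 − 15.9) + 87.3·0.897·(61 − 15.9) = 0
-76700 c = -33684
c = -33684/-76700 ≈ 0.4392 J/(g·°C)

c ≈ 0.439 J/(g·°C)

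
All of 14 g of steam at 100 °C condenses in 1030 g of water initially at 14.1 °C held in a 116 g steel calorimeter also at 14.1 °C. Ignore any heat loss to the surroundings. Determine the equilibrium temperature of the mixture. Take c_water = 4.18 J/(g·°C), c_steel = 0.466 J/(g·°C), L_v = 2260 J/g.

Energy balance with sensible and latent terms:
steam→water at 100 °C releases m L_v = 14×2260 = 31640
  condensed water 100 °C→T: 58.52(T − 100)
  original water: 4305.4(T − 14.1)
  steel cup: 116×0.466×(T − 14.1) = 54.06(T − 14.1)
4418 T = 31640 + 5852 + 61468 = 98960
T ≈ 22.40 °C (< 100 °C, so full condensation is consistent).

T_f ≈ 22.4 °C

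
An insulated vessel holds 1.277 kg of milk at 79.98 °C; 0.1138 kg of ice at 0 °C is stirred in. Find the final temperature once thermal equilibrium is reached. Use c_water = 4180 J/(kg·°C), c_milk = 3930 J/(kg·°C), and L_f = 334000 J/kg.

Heat gained plus heat lost sum to zero:
latent heat to melt: 0.1138×334000 = 38009; meltwater 0→T: 0.1138×4180×T = 475.68 T; milk: 5018.6(T − 79.98)
5494.3 T = 401388 − 38009 = 363379
T ≈ 66.14 °C (positive, so assuming full melt was valid).

T_f ≈ 66.1 °C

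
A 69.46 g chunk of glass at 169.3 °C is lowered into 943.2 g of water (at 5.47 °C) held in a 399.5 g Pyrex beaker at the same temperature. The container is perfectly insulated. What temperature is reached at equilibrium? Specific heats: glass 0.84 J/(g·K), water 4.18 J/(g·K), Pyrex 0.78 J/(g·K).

T_f ≈ 7.7 °C

Net heat exchanged in the isolated system is zero:
69.46·0.84·(T − 169.3) + 943.2·4.18·(T − 5.47) + 399.5·0.78·(T − 5.47) = 0
58.35(T − 169.3) + 3942.6(T − 5.47) + 311.61(T − 5.47) = 0
(58.35 + 3942.6 + 311.61) T = 58.35·169.3 + 3942.6·5.47 + 311.61·5.47
T = 33148/4312.5 ≈ 7.69 °C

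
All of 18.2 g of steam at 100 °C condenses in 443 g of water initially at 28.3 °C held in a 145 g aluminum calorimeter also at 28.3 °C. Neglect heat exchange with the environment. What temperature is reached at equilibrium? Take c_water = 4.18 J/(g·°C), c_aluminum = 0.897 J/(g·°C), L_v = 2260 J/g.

Heat gained plus heat lost sum to zero:
condense steam: −18.2×2260 = −41132; condensed water 100 °C→T: 76.08(T − 100); original water: 1851.7(T − 28.3); aluminum cup: 145×0.897×(T − 28.3) = 130.06(T − 28.3)
2057.9 T = 41132 + 7607.6 + 56085 = 104825
T ≈ 50.94 °C — below 100 °C, confirming all the steam condensed.

T_f ≈ 50.9 °C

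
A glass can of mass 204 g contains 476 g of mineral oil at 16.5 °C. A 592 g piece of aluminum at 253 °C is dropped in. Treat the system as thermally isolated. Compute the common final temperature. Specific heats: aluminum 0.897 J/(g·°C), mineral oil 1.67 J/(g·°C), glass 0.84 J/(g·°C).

T_f ≈ 100.4 °C

Let T be the final temperature. ΣQ_i = 0:
592·0.897·(T − 253) + 476·1.67·(T − 16.5) + 204·0.84·(T − 16.5) = 0
(531.02 + 794.92 + 171.36) T = 531.02·253 + 794.92·16.5 + 171.36·16.5
T = 150293/1497.3 ≈ 100.38 °C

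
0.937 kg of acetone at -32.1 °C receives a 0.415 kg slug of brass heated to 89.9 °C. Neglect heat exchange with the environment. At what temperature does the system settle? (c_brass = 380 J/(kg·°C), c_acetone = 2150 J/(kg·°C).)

T_f ≈ -23.2 °C

With ΣQ=0 the equilibrium temperature is the m·c-weighted mean:
T_f = (157.7·89.9 + 2014.6·(-32.1)) / (157.7 + 2014.6)
    = -50490 / 2172.2 ≈ -23.24 °C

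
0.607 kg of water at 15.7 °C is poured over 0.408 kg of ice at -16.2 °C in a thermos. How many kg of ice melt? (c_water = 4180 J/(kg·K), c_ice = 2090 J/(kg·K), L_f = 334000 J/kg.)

m_melted ≈ 0.0779 kg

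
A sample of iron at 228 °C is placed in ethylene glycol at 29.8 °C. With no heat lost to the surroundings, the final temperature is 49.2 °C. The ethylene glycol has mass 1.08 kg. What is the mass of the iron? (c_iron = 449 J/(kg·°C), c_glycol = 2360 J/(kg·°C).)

m ≈ 0.616 kg

Taking heat into each body as positive, Σ m c ΔT = 0:
m·449·(49.2 − 228) + 1.08·2360·(49.2 − 29.8) = 0
-80281 m = -49447
m = -49447/-80281 ≈ 0.6159 kg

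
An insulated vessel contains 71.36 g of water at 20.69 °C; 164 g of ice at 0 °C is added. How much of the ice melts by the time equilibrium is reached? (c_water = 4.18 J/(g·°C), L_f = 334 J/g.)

m_melted ≈ 18.5 g

Cooling the water to 0 °C releases 71.36×4.18×20.69 = 6171.5 J.
To melt every bit of ice: 164×334 = 54776 J.
Since 6171.5 < 54776 J, not all the ice melts; equilibrium is at 0 °C.
m_melt = 6171.5 / L_f = 18.48 g.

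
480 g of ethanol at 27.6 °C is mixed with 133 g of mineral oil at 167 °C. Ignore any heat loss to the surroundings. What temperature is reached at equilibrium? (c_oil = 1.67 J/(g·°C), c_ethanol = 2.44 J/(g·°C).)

Conservation of energy gives ΣQ = 0:
133×1.67×(T − 167) + 480×2.44×(T − 27.6) = 0
(222.11 + 1171.2) T = 222.11×167 + 1171.2×27.6
T ≈ 49.82 °C

T_f ≈ 49.8 °C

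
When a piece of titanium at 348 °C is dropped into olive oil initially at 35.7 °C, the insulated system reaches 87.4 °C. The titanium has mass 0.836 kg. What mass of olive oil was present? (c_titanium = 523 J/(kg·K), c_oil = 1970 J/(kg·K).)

Heat lost by the titanium = heat gained by the oil:
0.836×523×(348 − 87.4) = m×1970×(87.4 − 35.7)
101849 m = 113942  ⇒  m ≈ 1.119 kg

m ≈ 1.12 kg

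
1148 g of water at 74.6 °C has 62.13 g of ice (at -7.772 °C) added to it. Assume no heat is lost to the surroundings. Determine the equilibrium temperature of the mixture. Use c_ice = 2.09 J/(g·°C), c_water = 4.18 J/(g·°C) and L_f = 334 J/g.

T_f ≈ 66.5 °C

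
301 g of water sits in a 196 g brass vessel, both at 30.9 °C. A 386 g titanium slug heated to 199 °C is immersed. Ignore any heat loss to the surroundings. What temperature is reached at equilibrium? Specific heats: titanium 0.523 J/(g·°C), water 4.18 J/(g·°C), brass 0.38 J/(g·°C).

With ΣQ=0 the equilibrium temperature is the m·c-weighted mean:
T_f = (201.88*199 + 1258.2*30.9 + 74.48*30.9) / (201.88 + 1258.2 + 74.48)
    = 81353 / 1534.5 ≈ 53.01 °C

T_f ≈ 53.0 °C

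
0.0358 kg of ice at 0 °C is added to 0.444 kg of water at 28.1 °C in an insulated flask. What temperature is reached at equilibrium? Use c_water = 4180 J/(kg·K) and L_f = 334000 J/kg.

Sum of m c ΔT and latent-heat terms is zero:
latent heat to melt: 0.0358·334000 = 11957; warm the meltwater: 149.64 T; water cools: 0.444·4180·(T − 28.1) = 1855.9(T − 28.1)
2005.6 T = 52151 − 11957 = 40194
T ≈ 20.04 °C — above 0 °C, consistent with complete melting.

T_f ≈ 20.0 °C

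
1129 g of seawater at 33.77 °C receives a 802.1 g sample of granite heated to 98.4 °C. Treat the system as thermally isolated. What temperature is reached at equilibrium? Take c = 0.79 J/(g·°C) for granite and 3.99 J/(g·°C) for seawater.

T_f ≈ 41.7 °C

Heat lost by the granite equals heat gained by the seawater:
802.1*0.79*(98.4 − T) = 1129*3.99*(T − 33.77)
633.66(98.4 − T) = 4504.7(T − 33.77)
5138.4 T = 214476  ⇒  T ≈ 41.74 °C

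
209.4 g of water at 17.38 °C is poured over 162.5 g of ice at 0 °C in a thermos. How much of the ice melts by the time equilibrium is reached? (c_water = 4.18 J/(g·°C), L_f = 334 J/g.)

m_melted ≈ 45.5 g

Water can give up m c ΔT = 209.4×4.18×17.38 = 15213 J before reaching 0 °C.
To melt every bit of ice: 162.5×334 = 54275 J.
15213 J < 54275 J, so only part of the ice melts and the system sits at 0 °C.
Mass melted = 15213/334 ≈ 45.55 g.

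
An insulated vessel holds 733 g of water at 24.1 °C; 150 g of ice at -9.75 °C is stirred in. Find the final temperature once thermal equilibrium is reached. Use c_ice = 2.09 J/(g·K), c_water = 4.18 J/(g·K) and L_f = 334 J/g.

Energy balance with sensible and latent terms:
ice -9.75→0 °C: 150·2.09·9.75 = 3056.6
  latent heat to melt: 150·334 = 50100
  meltwater 0→T: 150·4.18·T = 627 T
  water: 3063.9(T − 24.1)
3690.9 T = 73841 − 53157 = 20684
T ≈ 5.60 °C (positive, so assuming full melt was valid).

T_f ≈ 5.6 °C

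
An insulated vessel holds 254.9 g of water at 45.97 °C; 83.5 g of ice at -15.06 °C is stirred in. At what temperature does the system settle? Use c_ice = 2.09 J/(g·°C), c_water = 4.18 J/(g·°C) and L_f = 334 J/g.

T_f ≈ 13.1 °C

Conservation of energy gives ΣQ = 0:
warm ice to 0 °C: 83.5×2.09×(0 − (-15.06)) = 2628.2; fusion: m_ice L_f = 83.5×334 = 27889; warm the meltwater: 349.03 T; water cools: 254.9×4.18×(T − 45.97) = 1065.5(T − 45.97)
1414.5 T = 48980 − 30517 = 18463
T ≈ 13.05 °C. Since T > 0 °C, the all-ice-melts assumption holds.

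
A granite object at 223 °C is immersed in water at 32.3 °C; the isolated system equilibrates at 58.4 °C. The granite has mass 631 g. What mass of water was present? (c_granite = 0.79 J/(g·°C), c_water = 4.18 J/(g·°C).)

Let T be the final temperature. ΣQ_i = 0:
631·0.79·(58.4 − 223) + m·4.18·(58.4 − 32.3) = 0
109.1 m = 82051
m = 82051/109.1 ≈ 752.1 g

m ≈ 752 g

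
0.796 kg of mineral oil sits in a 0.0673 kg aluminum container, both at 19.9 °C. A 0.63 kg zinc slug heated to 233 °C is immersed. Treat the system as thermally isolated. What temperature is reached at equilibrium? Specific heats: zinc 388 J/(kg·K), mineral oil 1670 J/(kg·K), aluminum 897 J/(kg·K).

Energy conservation, ΣQ = 0:
0.63·388·(T − 233) + 0.796·1670·(T − 19.9) + 0.0673·897·(T − 19.9) = 0
1634.1 T = 84609
T = 84609/1634.1 ≈ 51.78 °C

T_f ≈ 51.8 °C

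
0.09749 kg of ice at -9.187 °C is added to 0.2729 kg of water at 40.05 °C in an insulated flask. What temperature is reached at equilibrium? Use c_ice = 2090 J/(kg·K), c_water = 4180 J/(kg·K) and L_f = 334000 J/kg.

T_f ≈ 7.3 °C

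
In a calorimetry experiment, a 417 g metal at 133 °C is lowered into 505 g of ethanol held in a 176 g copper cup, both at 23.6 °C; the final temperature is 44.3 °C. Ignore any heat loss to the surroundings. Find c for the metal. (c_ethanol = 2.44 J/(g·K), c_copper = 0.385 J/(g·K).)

c ≈ 0.728 J/(g·K)

Net heat exchanged in the isolated system is zero:
417·c·(44.3 − 133) + 505·2.44·(44.3 − 23.6) + 176·0.385·(44.3 − 23.6) = 0
-36988 c = -26909
c = -26909/-36988 ≈ 0.7275 J/(g·K)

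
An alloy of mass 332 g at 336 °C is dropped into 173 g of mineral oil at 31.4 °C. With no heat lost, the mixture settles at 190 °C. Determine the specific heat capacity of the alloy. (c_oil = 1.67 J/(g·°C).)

Heat lost by the alloy = heat gained by the oil:
332×c×(336 − 190) = 173×1.67×(190 − 31.4)
48472 c = 45821  ⇒  c ≈ 0.9453 J/(g·°C)

c ≈ 0.945 J/(g·°C)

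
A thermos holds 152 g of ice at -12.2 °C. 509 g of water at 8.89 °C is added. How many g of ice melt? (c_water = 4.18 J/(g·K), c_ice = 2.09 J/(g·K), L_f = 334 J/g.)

m_melted ≈ 45 g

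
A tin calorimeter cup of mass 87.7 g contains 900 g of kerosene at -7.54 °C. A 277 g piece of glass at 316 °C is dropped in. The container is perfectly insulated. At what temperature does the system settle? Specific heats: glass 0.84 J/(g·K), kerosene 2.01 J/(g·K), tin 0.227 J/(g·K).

Taking heat into each body as positive, Σ m c ΔT = 0:
277×0.84×(T − 316) + 900×2.01×(T − (-7.54)) + 87.7×0.227×(T − (-7.54)) = 0
232.68(T − 316) + 1809(T − (-7.54)) + 19.91(T − (-7.54)) = 0
2061.6 T = 59737
T = 59737 / 2061.6 = 29 °C

T_f ≈ 29.0 °C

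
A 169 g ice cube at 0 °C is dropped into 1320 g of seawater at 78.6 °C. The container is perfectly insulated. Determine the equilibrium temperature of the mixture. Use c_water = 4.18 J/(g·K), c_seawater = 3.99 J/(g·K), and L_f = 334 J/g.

T_f ≈ 59.9 °C

Sum of m c ΔT and latent-heat terms is zero:
latent heat to melt: 169×334 = 56446; meltwater 0→T: 169×4.18×T = 706.42 T; seawater cools: 1320×3.99×(T − 78.6) = 5266.8(T − 78.6)
5973.2 T = 413970 − 56446 = 357524
T ≈ 59.85 °C. Since T > 0 °C, the all-ice-melts assumption holds.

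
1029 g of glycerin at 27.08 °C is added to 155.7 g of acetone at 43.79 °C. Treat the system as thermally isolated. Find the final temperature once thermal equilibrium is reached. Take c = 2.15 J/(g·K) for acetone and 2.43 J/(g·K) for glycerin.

T_f ≈ 29.1 °C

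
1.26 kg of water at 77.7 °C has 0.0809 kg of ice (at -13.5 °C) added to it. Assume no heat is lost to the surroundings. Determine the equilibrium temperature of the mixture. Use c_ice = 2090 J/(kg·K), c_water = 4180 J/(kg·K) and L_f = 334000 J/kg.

T_f ≈ 67.8 °C

Energy balance with sensible and latent terms:
ice -13.5→0 °C: 0.0809×2090×13.5 = 2282.6
  fusion: m_ice L_f = 0.0809×334000 = 27021
  meltwater 0→T: 0.0809×4180×T = 338.16 T
  water: 5266.8(T − 77.7)
5605 T = 409230 − 29303 = 379927
T ≈ 67.78 °C — above 0 °C, consistent with complete melting.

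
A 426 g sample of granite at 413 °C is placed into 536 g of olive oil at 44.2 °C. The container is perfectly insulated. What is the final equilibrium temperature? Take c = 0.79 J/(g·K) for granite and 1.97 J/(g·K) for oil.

Let T be the final temperature. ΣQ_i = 0:
426×0.79×(T − 413) + 536×1.97×(T − 44.2) = 0
1392.5 T = 185663
T ≈ 133.33 °C

T_f ≈ 133.3 °C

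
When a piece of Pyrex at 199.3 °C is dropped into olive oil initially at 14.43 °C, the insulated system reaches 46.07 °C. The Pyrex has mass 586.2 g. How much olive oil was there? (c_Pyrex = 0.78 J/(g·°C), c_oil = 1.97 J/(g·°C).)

m ≈ 1120 g

Conservation of energy gives ΣQ = 0:
586.2×0.78×(46.07 − 199.3) + m×1.97×(46.07 − 14.43) = 0
62.33 m = 70062
m = 70062/62.33 ≈ 1124 g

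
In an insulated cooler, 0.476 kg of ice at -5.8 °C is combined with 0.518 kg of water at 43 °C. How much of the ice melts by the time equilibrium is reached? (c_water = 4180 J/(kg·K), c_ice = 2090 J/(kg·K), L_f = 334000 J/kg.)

m_melted ≈ 0.261 kg

Water can give up m c ΔT = 0.518×4180×43 = 93105 J before reaching 0 °C.
Of that, 0.476×2090×5.8 = 5770.1 J goes to bring the ice to 0 °C, leaving 87335 J.
Fully melting the ice requires m_ice L_f = 0.476×334000 = 158984 J.
That's not enough to melt it all — equilibrium is at 0 °C with ice remaining.
Mass melted = 87335/334000 ≈ 0.2615 kg.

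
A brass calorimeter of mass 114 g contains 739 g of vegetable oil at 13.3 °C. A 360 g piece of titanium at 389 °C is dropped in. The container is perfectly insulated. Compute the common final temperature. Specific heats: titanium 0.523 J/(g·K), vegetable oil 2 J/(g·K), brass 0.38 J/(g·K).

Conservation of energy gives ΣQ = 0:
360·0.523·(T − 389) + 739·2·(T − 13.3) + 114·0.38·(T − 13.3) = 0
1709.6 T = 93474
T ≈ 54.68 °C

T_f ≈ 54.7 °C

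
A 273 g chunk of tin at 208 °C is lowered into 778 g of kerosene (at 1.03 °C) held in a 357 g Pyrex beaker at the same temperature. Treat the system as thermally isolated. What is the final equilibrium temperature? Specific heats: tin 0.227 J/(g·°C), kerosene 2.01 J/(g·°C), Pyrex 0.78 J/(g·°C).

T_f ≈ 7.8 °C

Taking heat into each body as positive, Σ m c ΔT = 0:
273·0.227·(T − 208) + 778·2.01·(T − 1.03) + 357·0.78·(T − 1.03) = 0
61.97(T − 208) + 1563.8(T − 1.03) + 278.46(T − 1.03) = 0
1904.2 T = 14787
T ≈ 7.77 °C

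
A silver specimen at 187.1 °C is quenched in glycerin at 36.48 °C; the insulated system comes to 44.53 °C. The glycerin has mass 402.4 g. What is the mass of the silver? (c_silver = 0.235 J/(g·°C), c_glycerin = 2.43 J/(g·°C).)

m ≈ 235 g

Heat lost by the silver = heat gained by the glycerin:
m×0.235×(187.1 − 44.53) = 402.4×2.43×(44.53 − 36.48)
33.5 m = 7871.5  ⇒  m ≈ 234.9 g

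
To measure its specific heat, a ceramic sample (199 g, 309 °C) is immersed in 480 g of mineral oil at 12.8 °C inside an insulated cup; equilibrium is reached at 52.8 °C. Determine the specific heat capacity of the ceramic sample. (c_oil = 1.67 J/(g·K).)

c ≈ 0.629 J/(g·K)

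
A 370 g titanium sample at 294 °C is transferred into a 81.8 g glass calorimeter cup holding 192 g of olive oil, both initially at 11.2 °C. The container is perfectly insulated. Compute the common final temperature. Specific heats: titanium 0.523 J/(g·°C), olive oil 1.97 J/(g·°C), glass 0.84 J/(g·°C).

T_f ≈ 96.6 °C

Conservation of energy gives ΣQ = 0:
370*0.523*(T − 294) + 192*1.97*(T − 11.2) + 81.8*0.84*(T − 11.2) = 0
193.51(T − 294) + 378.24(T − 11.2) + 68.71(T − 11.2) = 0
(193.51 + 378.24 + 68.71) T = 193.51*294 + 378.24*11.2 + 68.71*11.2
T ≈ 96.65 °C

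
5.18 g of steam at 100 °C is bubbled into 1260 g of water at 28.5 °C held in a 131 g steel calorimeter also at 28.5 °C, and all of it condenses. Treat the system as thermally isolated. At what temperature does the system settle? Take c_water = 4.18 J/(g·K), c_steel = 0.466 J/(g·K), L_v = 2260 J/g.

T_f ≈ 31.0 °C

Energy conservation, ΣQ = 0:
steam→water at 100 °C releases m L_v = 5.18×2260 = 11707; condensed water 100 °C→T: 21.65(T − 100); water warms: 1260×4.18×(T − 28.5) = 5266.8(T − 28.5); steel cup: 131×0.466×(T − 28.5) = 61.05(T − 28.5)
5349.5 T = 11707 + 2165.2 + 151844 = 165716
T ≈ 30.98 °C — below 100 °C, confirming all the steam condensed.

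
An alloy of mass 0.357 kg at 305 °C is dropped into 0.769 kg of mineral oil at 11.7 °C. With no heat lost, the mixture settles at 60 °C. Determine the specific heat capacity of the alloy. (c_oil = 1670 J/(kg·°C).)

c ≈ 709 J/(kg·°C)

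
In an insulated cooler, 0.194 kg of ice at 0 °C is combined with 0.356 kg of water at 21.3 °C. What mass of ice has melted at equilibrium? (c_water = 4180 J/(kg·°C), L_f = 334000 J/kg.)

m_melted ≈ 0.0949 kg

Cooling the water to 0 °C releases 0.356×4180×21.3 = 31696 J.
Fully melting the ice requires m_ice L_f = 0.194×334000 = 64796 J.
That's not enough to melt it all — equilibrium is at 0 °C with ice remaining.
m_melted×334000 = 31696  ⇒  m_melted ≈ 0.0949 kg.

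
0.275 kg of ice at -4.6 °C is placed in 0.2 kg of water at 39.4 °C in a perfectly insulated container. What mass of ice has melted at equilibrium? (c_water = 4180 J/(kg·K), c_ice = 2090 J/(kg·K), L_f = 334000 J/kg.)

m_melted ≈ 0.0907 kg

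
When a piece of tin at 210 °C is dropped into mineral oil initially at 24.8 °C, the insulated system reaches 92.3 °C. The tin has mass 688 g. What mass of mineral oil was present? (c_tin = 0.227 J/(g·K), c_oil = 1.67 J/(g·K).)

Heat lost by the tin = heat gained by the oil:
688×0.227×(210 − 92.3) = m×1.67×(92.3 − 24.8)
112.72 m = 18382  ⇒  m ≈ 163.1 g

m ≈ 163 g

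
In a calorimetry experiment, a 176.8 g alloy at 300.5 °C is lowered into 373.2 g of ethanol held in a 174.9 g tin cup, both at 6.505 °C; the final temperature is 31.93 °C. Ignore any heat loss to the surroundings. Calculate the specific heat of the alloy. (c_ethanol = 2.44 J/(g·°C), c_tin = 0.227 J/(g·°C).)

Net heat exchanged in the isolated system is zero:
176.8·c·(31.93 − 300.5) + 373.2·2.44·(31.93 − 6.505) + 174.9·0.227·(31.93 − 6.505) = 0
-47483 c = -24162
c = -24162/-47483 ≈ 0.5088 J/(g·°C)

c ≈ 0.509 J/(g·°C)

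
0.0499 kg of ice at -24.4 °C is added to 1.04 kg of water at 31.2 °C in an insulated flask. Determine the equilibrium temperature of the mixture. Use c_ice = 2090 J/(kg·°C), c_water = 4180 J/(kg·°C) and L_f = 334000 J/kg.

Energy balance with sensible and latent terms:
warm ice to 0 °C: 0.0499·2090·(0 − (-24.4)) = 2544.7; melt ice: 0.0499·334000 = 16667; warm the meltwater: 208.58 T; water: 4347.2(T − 31.2)
4555.8 T = 135633 − 19211 = 116421
T ≈ 25.55 °C — above 0 °C, consistent with complete melting.

T_f ≈ 25.6 °C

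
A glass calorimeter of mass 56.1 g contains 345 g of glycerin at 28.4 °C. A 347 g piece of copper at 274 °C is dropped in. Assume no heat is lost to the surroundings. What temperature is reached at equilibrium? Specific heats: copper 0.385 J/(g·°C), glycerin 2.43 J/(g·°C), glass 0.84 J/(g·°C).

Net heat exchanged in the isolated system is zero:
347·0.385·(T − 274) + 345·2.43·(T − 28.4) + 56.1·0.84·(T − 28.4) = 0
1019.1 T = 61752
T = 61752 / 1019.1 = 60.6 °C

T_f ≈ 60.6 °C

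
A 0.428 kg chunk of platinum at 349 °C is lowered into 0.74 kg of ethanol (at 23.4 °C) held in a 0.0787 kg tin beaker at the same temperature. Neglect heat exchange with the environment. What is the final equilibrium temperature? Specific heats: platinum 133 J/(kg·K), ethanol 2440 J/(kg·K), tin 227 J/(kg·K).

T_f ≈ 33.3 °C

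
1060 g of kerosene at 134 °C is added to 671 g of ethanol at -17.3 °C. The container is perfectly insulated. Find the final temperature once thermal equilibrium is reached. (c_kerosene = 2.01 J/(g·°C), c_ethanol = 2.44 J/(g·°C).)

T_f is the heat-capacity-weighted average of the initial temperatures:
T_f = (2130.6×134 + 1637.2×(-17.3)) / (2130.6 + 1637.2)
    = 257176 / 3767.8 ≈ 68.26 °C

T_f ≈ 68.3 °C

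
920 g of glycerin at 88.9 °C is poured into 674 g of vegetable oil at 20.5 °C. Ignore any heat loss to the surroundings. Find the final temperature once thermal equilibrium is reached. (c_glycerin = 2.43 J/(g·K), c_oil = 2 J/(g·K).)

Heat lost by the glycerin equals heat gained by the oil:
920·2.43·(88.9 − T) = 674·2·(T − 20.5)
2235.6(88.9 − T) = 1348(T − 20.5)
3583.6 T = 226379  ⇒  T ≈ 63.17 °C

T_f ≈ 63.2 °C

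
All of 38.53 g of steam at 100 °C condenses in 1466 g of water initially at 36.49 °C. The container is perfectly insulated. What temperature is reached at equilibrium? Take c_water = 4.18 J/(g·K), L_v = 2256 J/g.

T_f ≈ 51.9 °C

Taking heat into each body as positive, Σ m c ΔT = 0:
steam→water at 100 °C releases m L_v = 38.53×2256 = 86924; condensed water 100 °C→T: 161.06(T − 100); water warms: 1466×4.18×(T − 36.49) = 6127.9(T − 36.49)
6288.9 T = 86924 + 16106 + 223606 = 326636
T ≈ 51.94 °C — below 100 °C, confirming all the steam condensed.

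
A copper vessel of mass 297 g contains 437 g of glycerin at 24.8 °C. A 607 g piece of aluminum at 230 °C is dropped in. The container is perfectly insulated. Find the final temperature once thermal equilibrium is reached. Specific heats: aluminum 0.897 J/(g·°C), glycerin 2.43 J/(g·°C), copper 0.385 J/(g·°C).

T_f ≈ 89.7 °C

T_f is the heat-capacity-weighted average of the initial temperatures:
T_f = (544.48*230 + 1061.9*24.8 + 114.34*24.8) / (544.48 + 1061.9 + 114.34)
    = 154401 / 1720.7 ≈ 89.73 °C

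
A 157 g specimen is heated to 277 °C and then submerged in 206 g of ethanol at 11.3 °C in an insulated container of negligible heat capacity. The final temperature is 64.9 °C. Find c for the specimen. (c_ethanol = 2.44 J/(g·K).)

c ≈ 0.809 J/(g·K)

Heat lost by the specimen = heat gained by the ethanol:
157×c×(277 − 64.9) = 206×2.44×(64.9 − 11.3)
33300 c = 26942  ⇒  c ≈ 0.8091 J/(g·K)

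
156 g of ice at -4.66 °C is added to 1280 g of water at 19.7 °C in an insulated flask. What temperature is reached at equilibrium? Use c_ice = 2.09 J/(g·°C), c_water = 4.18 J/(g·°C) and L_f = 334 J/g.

T_f ≈ 8.6 °C

Taking heat into each body as positive, Σ m c ΔT = 0:
warm ice to 0 °C: 156·2.09·(0 − (-4.66)) = 1519.3; latent heat to melt: 156·334 = 52104; meltwater 0→T: 156·4.18·T = 652.08 T; water cools: 1280·4.18·(T − 19.7) = 5350.4(T − 19.7)
6002.5 T = 105403 − 53623 = 51780
T ≈ 8.63 °C (positive, so assuming full melt was valid).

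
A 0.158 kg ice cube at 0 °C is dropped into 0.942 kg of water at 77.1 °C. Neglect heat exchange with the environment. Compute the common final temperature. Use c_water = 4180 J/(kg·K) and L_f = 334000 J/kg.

Heat gained plus heat lost sum to zero:
fusion: m_ice L_f = 0.158×334000 = 52772; warm the meltwater: 660.44 T; water: 3937.6(T − 77.1)
4598 T = 303586 − 52772 = 250814
T ≈ 54.55 °C (positive, so assuming full melt was valid).

T_f ≈ 54.5 °C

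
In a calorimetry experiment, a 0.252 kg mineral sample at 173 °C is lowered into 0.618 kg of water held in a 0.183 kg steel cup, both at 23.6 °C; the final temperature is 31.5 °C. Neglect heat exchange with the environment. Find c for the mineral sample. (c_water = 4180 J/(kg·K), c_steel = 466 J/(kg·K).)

Conservation of energy gives ΣQ = 0:
0.252×c×(31.5 − 173) + 0.618×4180×(31.5 − 23.6) + 0.183×466×(31.5 − 23.6) = 0
-35.66 c = -21081
c = -21081/-35.66 ≈ 591.2 J/(kg·K)

c ≈ 591 J/(kg·K)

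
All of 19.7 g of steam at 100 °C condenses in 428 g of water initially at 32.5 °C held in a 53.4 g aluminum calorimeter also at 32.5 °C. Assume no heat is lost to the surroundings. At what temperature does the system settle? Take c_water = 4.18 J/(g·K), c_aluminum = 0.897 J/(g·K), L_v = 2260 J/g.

T_f ≈ 58.6 °C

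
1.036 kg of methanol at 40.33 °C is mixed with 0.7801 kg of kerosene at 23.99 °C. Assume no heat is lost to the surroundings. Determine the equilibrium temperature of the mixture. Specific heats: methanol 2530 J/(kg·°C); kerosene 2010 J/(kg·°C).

T_f ≈ 34.2 °C

Set heat shed by the hot body equal to heat absorbed by the cold body:
1.036×2530×(40.33 − T) = 0.7801×2010×(T − 23.99)
2621.1(40.33 − T) = 1568(T − 23.99)
4189.1 T = 143325  ⇒  T ≈ 34.21 °C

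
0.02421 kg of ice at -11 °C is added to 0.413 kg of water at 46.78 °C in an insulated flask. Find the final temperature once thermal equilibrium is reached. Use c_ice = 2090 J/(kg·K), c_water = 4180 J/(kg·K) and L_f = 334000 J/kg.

T_f ≈ 39.5 °C

Sum of m c ΔT and latent-heat terms is zero:
ice -11→0 °C: 0.02421·2090·11 = 556.59; melt ice: 0.02421·334000 = 8086.1; warm the meltwater: 101.2 T; water: 1726.3(T − 46.78)
1827.5 T = 80758 − 8642.7 = 72115
T ≈ 39.46 °C — above 0 °C, consistent with complete melting.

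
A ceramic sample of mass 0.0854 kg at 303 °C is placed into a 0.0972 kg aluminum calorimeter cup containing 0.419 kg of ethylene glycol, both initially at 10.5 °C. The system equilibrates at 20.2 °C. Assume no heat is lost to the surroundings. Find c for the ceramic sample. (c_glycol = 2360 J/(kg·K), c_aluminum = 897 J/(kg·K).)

c ≈ 432 J/(kg·K)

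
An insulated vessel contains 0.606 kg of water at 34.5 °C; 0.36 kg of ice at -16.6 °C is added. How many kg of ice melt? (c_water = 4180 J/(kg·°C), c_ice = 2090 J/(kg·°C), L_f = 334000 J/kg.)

Heat available from the water dropping to 0 °C: 0.606×4180×34.5 = 87391 J.
Warming the ice to 0 °C takes 0.36×2090×16.6 = 12490 J, leaving 74901 J for melting.
To melt every bit of ice: 0.36×334000 = 120240 J.
Since 74901 < 120240 J, not all the ice melts; equilibrium is at 0 °C.
Mass melted = 74901/334000 ≈ 0.2243 kg.

m_melted ≈ 0.224 kg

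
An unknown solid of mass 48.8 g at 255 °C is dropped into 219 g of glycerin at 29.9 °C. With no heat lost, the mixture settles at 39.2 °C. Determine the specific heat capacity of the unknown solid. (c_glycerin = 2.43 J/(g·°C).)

c ≈ 0.47 J/(g·°C)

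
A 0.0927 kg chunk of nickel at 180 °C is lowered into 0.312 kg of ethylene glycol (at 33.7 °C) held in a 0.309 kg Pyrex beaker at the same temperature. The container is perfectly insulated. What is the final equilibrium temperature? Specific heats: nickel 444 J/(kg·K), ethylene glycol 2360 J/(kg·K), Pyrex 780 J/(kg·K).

Heat gained plus heat lost sum to zero:
0.0927·444·(T − 180) + 0.312·2360·(T − 33.7) + 0.309·780·(T − 33.7) = 0
1018.5 T = 40345
T = 40345 / 1018.5 = 39.6 °C

T_f ≈ 39.6 °C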